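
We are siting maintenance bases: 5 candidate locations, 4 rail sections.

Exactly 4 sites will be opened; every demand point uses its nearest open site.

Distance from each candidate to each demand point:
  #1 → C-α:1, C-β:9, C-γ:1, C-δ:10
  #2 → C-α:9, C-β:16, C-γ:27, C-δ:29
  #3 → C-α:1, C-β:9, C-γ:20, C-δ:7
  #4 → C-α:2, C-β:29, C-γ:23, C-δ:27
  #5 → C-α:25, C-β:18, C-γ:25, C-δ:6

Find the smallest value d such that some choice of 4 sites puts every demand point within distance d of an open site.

9

Open {#1, #2, #3, #4}.
  Farthest demand point is C-β at distance 9 (to #1); all others are ≤ 9.
With {#1, #2, #3, #5} the worst case is 9.
With {#1, #2, #4, #5} the worst case is 9.
No size-4 selection achieves below 9.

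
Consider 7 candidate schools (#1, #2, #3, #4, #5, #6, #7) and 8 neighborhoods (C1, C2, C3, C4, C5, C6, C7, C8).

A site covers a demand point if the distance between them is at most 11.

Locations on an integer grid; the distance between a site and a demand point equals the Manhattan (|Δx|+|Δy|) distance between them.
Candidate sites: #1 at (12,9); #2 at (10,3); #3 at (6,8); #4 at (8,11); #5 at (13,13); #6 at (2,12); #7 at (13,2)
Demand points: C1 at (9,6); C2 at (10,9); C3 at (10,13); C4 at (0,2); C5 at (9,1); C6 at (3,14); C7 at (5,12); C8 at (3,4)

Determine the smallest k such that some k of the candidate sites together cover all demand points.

2

Coverage sets (demand points within 11 of each site):
  #1: {C1, C2, C3, C5, C7}
  #2: {C1, C2, C3, C4, C5, C8}
  #3: {C1, C2, C3, C5, C6, C7, C8}
  #4: {C1, C2, C3, C5, C6, C7}
  #5: {C1, C2, C3, C6, C7}
  #6: {C2, C3, C6, C7, C8}
  #7: {C1, C2, C5}
No single site covers all 8 demand points.
But {#2, #3} covers everything, so the minimum is 2.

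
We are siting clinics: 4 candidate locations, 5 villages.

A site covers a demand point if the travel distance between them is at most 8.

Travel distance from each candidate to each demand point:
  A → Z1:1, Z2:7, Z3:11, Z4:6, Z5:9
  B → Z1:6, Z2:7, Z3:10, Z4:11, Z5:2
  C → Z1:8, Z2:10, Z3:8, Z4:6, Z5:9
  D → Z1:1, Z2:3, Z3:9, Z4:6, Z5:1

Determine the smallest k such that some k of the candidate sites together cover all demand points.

2

Coverage sets (demand points within 8 of each site):
  A: {Z1, Z2, Z4}
  B: {Z1, Z2, Z5}
  C: {Z1, Z3, Z4}
  D: {Z1, Z2, Z4, Z5}
No single site covers all 5 demand points.
But {B, C} covers everything, so the minimum is 2.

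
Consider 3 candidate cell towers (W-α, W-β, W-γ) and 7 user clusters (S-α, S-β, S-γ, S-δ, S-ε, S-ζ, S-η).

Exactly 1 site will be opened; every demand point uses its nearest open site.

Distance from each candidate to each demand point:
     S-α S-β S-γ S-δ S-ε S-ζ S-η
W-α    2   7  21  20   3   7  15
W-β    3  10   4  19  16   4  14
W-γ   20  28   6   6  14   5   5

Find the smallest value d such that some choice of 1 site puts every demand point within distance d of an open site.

Open {W-β}.
  Farthest demand point is S-δ at distance 19 (to W-β); all others are ≤ 19.
With {W-α} the worst case is 21.
With {W-γ} the worst case is 28.
No size-1 selection achieves below 19.

19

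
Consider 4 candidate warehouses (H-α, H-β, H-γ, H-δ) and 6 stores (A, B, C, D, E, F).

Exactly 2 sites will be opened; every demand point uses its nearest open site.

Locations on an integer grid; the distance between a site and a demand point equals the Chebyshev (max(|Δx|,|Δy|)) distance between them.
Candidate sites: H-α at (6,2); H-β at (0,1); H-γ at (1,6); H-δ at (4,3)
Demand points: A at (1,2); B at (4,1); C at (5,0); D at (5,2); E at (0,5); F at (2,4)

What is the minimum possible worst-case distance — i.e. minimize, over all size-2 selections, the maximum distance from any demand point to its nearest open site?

Open {H-γ, H-δ}.
  Farthest demand point is A at distance 3 (to H-δ); all others are ≤ 3.
With {H-α, H-β} the worst case is 4.
With {H-α, H-γ} the worst case is 4.
No size-2 selection achieves below 3.

3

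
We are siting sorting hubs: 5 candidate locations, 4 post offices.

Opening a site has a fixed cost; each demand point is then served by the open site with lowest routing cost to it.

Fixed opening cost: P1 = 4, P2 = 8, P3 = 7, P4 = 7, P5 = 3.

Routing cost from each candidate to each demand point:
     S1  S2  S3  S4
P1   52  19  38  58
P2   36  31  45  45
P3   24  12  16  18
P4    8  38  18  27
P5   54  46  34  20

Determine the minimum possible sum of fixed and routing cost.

Open {P3, P4}: assign each demand point to its cheapest open site.
  S1→P4 8, S2→P3 12, S3→P3 16, S4→P3 18
  routing cost 54, fixed 14 → total 68.
Compare {P3, P4, P5}: routing cost 54 + fixed 17 = 71.
Compare {P1, P3, P4}: routing cost 54 + fixed 18 = 72.
Compare {P1, P3, P4, P5}: routing cost 54 + fixed 21 = 75.
All other subsets cost ≥ 71. Minimum total cost: 68.

68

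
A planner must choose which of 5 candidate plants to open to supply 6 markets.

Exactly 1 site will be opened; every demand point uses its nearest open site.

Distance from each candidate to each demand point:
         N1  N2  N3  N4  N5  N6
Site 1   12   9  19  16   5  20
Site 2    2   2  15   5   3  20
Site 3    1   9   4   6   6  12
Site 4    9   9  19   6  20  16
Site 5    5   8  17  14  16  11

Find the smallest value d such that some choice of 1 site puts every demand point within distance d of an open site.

Open {Site 3}.
  Farthest demand point is N6 at distance 12 (to Site 3); all others are ≤ 12.
With {Site 5} the worst case is 17.
With {Site 1} the worst case is 20.
No size-1 selection achieves below 12.

12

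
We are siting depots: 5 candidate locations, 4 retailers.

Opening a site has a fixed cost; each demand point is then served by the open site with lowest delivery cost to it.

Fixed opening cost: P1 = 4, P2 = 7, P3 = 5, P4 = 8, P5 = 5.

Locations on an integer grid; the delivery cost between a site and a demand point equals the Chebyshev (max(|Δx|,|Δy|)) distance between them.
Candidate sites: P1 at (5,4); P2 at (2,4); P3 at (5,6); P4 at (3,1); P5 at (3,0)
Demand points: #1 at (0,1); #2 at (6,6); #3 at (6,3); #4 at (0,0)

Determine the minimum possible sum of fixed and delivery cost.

Open {P1}: assign each demand point to its cheapest open site.
  #1→P1 5, #2→P1 2, #3→P1 1, #4→P1 5
  delivery cost 13, fixed 4 → total 17.
Compare {P1, P5}: delivery cost 9 + fixed 9 = 18.
Compare {P3}: delivery cost 15 + fixed 5 = 20.
Compare {P5}: delivery cost 15 + fixed 5 = 20.
All other subsets cost ≥ 18. Minimum total cost: 17.

17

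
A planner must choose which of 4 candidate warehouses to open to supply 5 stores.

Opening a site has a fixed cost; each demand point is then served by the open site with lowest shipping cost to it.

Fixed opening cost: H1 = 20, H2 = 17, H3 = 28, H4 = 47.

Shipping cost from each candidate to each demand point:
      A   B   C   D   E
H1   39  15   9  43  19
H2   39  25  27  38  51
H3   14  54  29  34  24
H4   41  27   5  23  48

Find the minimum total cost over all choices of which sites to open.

139

Open {H1, H3}: assign each demand point to its cheapest open site.
  A→H3 14, B→H1 15, C→H1 9, D→H3 34, E→H1 19
  shipping cost 91, fixed 48 → total 139.
Compare {H1}: shipping cost 125 + fixed 20 = 145.
Compare {H1, H2, H3}: shipping cost 91 + fixed 65 = 156.
Compare {H1, H2}: shipping cost 120 + fixed 37 = 157.
All other subsets cost ≥ 145. Minimum total cost: 139.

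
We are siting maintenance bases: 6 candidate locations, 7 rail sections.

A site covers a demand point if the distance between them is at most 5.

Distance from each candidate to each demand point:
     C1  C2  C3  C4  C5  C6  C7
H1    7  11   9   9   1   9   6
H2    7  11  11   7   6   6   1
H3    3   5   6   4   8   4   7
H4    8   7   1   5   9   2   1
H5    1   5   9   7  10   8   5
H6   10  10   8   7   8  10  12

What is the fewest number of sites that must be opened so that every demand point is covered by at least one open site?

Coverage sets (demand points within 5 of each site):
  H1: {C5}
  H2: {C7}
  H3: {C1, C2, C4, C6}
  H4: {C3, C4, C6, C7}
  H5: {C1, C2, C7}
  H6: {}
No 2 sites suffice: every size-2 union leaves at least one demand point uncovered.
But {H1, H3, H4} covers everything, so the minimum is 3.

3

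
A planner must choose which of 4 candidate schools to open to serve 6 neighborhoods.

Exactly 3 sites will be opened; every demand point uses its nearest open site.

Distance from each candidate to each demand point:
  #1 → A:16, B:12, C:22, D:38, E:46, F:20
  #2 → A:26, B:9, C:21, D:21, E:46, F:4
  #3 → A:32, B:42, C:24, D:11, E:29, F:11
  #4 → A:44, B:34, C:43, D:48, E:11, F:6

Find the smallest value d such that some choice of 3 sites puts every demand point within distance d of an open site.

Open {#1, #2, #4}.
  Farthest demand point is C at distance 21 (to #2); all others are ≤ 21.
With {#1, #3, #4} the worst case is 22.
With {#2, #3, #4} the worst case is 26.
No size-3 selection achieves below 21.

21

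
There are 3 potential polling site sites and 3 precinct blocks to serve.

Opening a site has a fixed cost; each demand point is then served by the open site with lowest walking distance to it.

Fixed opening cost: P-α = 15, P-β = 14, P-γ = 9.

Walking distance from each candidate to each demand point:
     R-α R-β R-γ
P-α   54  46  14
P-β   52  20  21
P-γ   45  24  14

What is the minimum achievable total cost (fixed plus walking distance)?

Open {P-γ}: assign each demand point to its cheapest open site.
  R-α→P-γ 45, R-β→P-γ 24, R-γ→P-γ 14
  walking distance 83, fixed 9 → total 92.
Compare {P-β, P-γ}: walking distance 79 + fixed 23 = 102.
Compare {P-β}: walking distance 93 + fixed 14 = 107.
Compare {P-α, P-γ}: walking distance 83 + fixed 24 = 107.
All other subsets cost ≥ 102. Minimum total cost: 92.

92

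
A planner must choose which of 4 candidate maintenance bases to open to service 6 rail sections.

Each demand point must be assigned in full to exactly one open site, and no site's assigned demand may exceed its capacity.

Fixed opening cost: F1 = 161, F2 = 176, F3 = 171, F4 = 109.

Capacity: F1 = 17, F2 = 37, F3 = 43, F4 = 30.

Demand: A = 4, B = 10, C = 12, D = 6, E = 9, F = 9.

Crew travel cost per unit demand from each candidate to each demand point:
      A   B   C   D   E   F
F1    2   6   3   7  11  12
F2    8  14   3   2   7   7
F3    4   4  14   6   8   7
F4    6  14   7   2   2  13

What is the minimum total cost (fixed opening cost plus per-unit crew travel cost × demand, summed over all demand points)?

513

Open {F3, F4}; cheapest assignment that respects the capacities:
  F3 (cap 43, load 23): A, B, F — cost 4×4 + 10×4 + 9×7 = 119
  F4 (cap 30, load 27): C, D, E — cost 12×7 + 6×2 + 9×2 = 114
  Shipping 233, fixed 280 → total 513.
  Any other capacity-feasible assignment to {F3, F4} ships for at least 233.
Compare {F2, F3}: its best feasible assignment gives total 577.
Compare {F2, F4}: its best feasible assignment gives total 578.
Every other set of open sites that can feasibly serve all demand totals ≥ 577 even under its best assignment. Minimum: 513.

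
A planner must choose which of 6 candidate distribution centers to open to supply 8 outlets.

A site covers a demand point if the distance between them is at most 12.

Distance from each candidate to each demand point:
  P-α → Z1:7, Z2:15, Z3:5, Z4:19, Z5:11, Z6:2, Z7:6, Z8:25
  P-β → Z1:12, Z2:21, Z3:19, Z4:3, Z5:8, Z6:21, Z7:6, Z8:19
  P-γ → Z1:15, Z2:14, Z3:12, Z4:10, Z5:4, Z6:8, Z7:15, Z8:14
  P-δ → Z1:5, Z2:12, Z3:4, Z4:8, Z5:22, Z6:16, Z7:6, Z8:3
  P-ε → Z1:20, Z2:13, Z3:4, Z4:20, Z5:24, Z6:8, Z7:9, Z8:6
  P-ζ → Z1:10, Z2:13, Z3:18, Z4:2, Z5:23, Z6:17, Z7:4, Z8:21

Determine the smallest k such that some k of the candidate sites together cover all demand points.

2

Coverage sets (demand points within 12 of each site):
  P-α: {Z1, Z3, Z5, Z6, Z7}
  P-β: {Z1, Z4, Z5, Z7}
  P-γ: {Z3, Z4, Z5, Z6}
  P-δ: {Z1, Z2, Z3, Z4, Z7, Z8}
  P-ε: {Z3, Z6, Z7, Z8}
  P-ζ: {Z1, Z4, Z7}
No single site covers all 8 demand points.
But {P-α, P-δ} covers everything, so the minimum is 2.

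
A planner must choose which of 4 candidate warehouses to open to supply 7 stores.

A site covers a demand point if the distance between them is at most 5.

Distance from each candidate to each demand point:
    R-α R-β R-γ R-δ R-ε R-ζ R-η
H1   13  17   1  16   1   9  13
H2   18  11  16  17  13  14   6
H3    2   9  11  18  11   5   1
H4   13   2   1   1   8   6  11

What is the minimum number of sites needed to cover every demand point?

Coverage sets (demand points within 5 of each site):
  H1: {R-γ, R-ε}
  H2: {}
  H3: {R-α, R-ζ, R-η}
  H4: {R-β, R-γ, R-δ}
No 2 sites suffice: every size-2 union leaves at least one demand point uncovered.
But {H1, H3, H4} covers everything, so the minimum is 3.

3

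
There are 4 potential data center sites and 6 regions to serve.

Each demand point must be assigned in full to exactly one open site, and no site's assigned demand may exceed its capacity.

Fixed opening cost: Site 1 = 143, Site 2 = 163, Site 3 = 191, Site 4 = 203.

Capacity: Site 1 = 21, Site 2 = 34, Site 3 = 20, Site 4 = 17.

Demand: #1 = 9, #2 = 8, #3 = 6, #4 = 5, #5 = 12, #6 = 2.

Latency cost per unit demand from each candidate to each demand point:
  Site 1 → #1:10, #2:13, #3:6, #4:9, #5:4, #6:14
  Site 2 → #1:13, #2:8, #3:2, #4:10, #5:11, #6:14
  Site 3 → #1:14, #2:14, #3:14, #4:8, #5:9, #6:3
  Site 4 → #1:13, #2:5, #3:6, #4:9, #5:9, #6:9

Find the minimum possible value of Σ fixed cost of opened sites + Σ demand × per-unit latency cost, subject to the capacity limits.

Open {Site 1, Site 2}; cheapest assignment that respects the capacities:
  Site 1 (cap 21, load 21): #1, #5 — cost 9×10 + 12×4 = 138
  Site 2 (cap 34, load 21): #2, #3, #4, #6 — cost 8×8 + 6×2 + 5×10 + 2×14 = 154
  Shipping 292, fixed 306 → total 598.
  Any other capacity-feasible assignment to {Site 1, Site 2} ships for at least 292.
Compare {Site 2, Site 3}: its best feasible assignment gives total 701.
Compare {Site 2, Site 4}: its best feasible assignment gives total 730.
Every other set of open sites that can feasibly serve all demand totals ≥ 701 even under its best assignment. Minimum: 598.

598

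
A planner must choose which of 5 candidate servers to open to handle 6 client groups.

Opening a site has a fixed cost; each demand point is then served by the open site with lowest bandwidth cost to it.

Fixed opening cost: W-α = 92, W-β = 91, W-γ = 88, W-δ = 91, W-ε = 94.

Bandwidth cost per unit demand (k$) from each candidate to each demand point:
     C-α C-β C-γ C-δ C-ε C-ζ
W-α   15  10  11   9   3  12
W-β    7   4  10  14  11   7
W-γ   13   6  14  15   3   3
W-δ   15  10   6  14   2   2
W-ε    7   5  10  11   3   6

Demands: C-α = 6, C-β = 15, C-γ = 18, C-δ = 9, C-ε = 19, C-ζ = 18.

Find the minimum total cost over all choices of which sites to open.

Open {W-δ, W-ε}: assign each demand point to its cheapest open site.
  C-α→W-ε 6×7=42, C-β→W-ε 15×5=75, C-γ→W-δ 18×6=108, C-δ→W-ε 9×11=99, C-ε→W-δ 19×2=38, C-ζ→W-δ 18×2=36
  bandwidth cost 398, fixed 185 → total 583.
Compare {W-β, W-δ}: bandwidth cost 410 + fixed 182 = 592.
Compare {W-δ}: bandwidth cost 548 + fixed 91 = 639.
Compare {W-α, W-β, W-δ}: bandwidth cost 365 + fixed 274 = 639.
All other subsets cost ≥ 592. Minimum total cost: 583.

583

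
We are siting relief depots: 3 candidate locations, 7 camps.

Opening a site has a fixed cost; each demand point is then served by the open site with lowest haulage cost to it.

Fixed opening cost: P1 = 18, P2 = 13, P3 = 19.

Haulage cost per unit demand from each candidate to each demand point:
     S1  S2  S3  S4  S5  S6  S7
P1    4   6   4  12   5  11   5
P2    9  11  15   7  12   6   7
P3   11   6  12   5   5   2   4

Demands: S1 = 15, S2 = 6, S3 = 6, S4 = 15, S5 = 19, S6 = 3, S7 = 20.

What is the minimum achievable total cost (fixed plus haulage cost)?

413

Open {P1, P3}: assign each demand point to its cheapest open site.
  S1→P1 15×4=60, S2→P1 6×6=36, S3→P1 6×4=24, S4→P3 15×5=75, S5→P1 19×5=95, S6→P3 3×2=6, S7→P3 20×4=80
  haulage cost 376, fixed 37 → total 413.
Compare {P1, P2, P3}: haulage cost 376 + fixed 50 = 426.
Compare {P1, P2}: haulage cost 438 + fixed 31 = 469.
Compare {P2, P3}: haulage cost 499 + fixed 32 = 531.
All other subsets cost ≥ 426. Minimum total cost: 413.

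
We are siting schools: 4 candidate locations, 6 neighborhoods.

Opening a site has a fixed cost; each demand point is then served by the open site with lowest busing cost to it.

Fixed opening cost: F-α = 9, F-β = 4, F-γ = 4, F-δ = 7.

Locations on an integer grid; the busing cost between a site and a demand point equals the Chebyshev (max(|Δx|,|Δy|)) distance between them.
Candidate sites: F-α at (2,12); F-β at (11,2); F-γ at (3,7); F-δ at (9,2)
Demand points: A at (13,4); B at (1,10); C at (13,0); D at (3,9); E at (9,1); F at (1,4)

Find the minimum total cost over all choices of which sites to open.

Open {F-β, F-γ}: assign each demand point to its cheapest open site.
  A→F-β 2, B→F-γ 3, C→F-β 2, D→F-γ 2, E→F-β 2, F→F-γ 3
  busing cost 14, fixed 8 → total 22.
Compare {F-γ, F-δ}: busing cost 17 + fixed 11 = 28.
Compare {F-β, F-γ, F-δ}: busing cost 13 + fixed 15 = 28.
Compare {F-α, F-β, F-γ}: busing cost 13 + fixed 17 = 30.
All other subsets cost ≥ 28. Minimum total cost: 22.

22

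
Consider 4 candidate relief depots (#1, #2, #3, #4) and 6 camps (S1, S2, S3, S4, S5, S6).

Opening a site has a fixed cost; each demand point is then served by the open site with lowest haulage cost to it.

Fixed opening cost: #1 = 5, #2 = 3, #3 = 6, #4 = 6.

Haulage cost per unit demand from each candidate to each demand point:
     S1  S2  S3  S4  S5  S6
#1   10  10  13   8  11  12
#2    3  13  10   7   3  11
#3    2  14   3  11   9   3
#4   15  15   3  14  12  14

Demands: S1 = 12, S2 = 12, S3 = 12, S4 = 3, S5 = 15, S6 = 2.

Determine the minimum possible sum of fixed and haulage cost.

266

Open {#1, #2, #3}: assign each demand point to its cheapest open site.
  S1→#3 12×2=24, S2→#1 12×10=120, S3→#3 12×3=36, S4→#2 3×7=21, S5→#2 15×3=45, S6→#3 2×3=6
  haulage cost 252, fixed 14 → total 266.
Compare {#1, #2, #3, #4}: haulage cost 252 + fixed 20 = 272.
Compare {#1, #2, #4}: haulage cost 280 + fixed 14 = 294.
Compare {#2, #3}: haulage cost 288 + fixed 9 = 297.
All other subsets cost ≥ 272. Minimum total cost: 266.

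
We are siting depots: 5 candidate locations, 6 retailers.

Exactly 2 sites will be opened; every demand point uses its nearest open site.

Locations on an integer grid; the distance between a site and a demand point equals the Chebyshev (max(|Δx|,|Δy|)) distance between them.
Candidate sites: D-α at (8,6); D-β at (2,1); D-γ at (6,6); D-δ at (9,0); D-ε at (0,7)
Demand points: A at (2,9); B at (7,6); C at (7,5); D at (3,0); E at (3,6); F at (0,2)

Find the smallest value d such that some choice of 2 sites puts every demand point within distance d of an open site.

Open {D-β, D-γ}.
  Farthest demand point is A at distance 4 (to D-γ); all others are ≤ 4.
With {D-β, D-ε} the worst case is 5.
With {D-α, D-β} the worst case is 6.
No size-2 selection achieves below 4.

4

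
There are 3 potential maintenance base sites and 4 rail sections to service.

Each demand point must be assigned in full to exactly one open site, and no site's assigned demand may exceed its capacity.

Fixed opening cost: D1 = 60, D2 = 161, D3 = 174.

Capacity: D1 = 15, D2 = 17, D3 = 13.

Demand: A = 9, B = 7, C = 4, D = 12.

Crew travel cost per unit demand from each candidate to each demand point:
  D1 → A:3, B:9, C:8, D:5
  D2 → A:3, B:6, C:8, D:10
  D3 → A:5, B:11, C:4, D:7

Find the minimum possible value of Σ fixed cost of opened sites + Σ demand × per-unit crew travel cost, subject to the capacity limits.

540

Open {D1, D2, D3}; cheapest assignment that respects the capacities:
  D1 (cap 15, load 12): D — cost 12×5 = 60
  D2 (cap 17, load 16): A, B — cost 9×3 + 7×6 = 69
  D3 (cap 13, load 4): C — cost 4×4 = 16
  Shipping 145, fixed 395 → total 540.
  Any other capacity-feasible assignment to {D1, D2, D3} ships for at least 145.
Total demand is 32; every other set of sites either has combined capacity below 32 or cannot fit the demands without splitting one across sites, so {D1, D2, D3} is the only feasible choice of open sites. Minimum: 540.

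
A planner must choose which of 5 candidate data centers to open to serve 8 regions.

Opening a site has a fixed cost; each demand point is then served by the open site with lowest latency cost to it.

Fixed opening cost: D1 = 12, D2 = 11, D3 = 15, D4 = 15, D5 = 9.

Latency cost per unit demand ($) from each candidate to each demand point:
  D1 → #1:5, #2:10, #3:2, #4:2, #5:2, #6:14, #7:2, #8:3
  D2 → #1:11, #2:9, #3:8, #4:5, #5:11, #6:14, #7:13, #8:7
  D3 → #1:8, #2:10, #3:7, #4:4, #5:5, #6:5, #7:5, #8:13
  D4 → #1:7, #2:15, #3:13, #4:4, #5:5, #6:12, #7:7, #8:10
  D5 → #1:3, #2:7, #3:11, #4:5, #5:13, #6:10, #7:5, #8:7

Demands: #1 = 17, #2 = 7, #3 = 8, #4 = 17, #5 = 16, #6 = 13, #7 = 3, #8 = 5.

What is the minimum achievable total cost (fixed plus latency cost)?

304

Open {D1, D3, D5}: assign each demand point to its cheapest open site.
  #1→D5 17×3=51, #2→D5 7×7=49, #3→D1 8×2=16, #4→D1 17×2=34, #5→D1 16×2=32, #6→D3 13×5=65, #7→D1 3×2=6, #8→D1 5×3=15
  latency cost 268, fixed 36 → total 304.
Compare {D1, D2, D3, D5}: latency cost 268 + fixed 47 = 315.
Compare {D1, D3, D4, D5}: latency cost 268 + fixed 51 = 319.
Compare {D1, D2, D3, D4, D5}: latency cost 268 + fixed 62 = 330.
All other subsets cost ≥ 315. Minimum total cost: 304.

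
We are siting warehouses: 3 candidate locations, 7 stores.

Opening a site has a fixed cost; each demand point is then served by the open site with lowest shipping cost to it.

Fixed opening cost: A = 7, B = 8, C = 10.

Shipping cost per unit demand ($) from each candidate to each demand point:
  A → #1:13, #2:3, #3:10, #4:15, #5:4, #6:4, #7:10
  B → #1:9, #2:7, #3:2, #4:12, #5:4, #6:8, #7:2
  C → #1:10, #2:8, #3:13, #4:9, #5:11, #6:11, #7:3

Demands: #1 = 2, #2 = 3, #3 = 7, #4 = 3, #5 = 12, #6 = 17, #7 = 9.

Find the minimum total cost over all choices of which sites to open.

Open {A, B}: assign each demand point to its cheapest open site.
  #1→B 2×9=18, #2→A 3×3=9, #3→B 7×2=14, #4→B 3×12=36, #5→A 12×4=48, #6→A 17×4=68, #7→B 9×2=18
  shipping cost 211, fixed 15 → total 226.
Compare {A, B, C}: shipping cost 202 + fixed 25 = 227.
Compare {A, C}: shipping cost 269 + fixed 17 = 286.
Compare {B}: shipping cost 291 + fixed 8 = 299.
All other subsets cost ≥ 227. Minimum total cost: 226.

226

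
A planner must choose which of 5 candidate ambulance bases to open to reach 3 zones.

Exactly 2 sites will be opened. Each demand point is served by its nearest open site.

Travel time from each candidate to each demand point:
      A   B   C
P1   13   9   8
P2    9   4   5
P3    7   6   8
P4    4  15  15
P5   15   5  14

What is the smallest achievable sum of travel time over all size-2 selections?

Open {P2, P4}.
  A→P4 4, B→P2 4, C→P2 5  ⇒ total 13.
Compare {P2, P3}: total 16.
Compare {P1, P2}: total 18.
No size-2 selection does better; minimum is 13.

13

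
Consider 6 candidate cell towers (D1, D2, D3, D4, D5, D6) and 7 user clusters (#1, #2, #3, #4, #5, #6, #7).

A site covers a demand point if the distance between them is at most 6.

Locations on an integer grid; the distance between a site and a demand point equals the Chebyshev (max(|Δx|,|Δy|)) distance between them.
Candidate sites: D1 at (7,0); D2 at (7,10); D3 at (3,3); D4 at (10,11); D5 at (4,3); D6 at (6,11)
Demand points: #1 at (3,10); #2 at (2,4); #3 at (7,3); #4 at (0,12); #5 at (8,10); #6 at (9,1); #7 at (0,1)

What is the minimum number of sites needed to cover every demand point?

Coverage sets (demand points within 6 of each site):
  D1: {#2, #3, #6}
  D2: {#1, #2, #5}
  D3: {#2, #3, #6, #7}
  D4: {#5}
  D5: {#2, #3, #6, #7}
  D6: {#1, #4, #5}
No single site covers all 7 demand points.
But {D3, D6} covers everything, so the minimum is 2.

2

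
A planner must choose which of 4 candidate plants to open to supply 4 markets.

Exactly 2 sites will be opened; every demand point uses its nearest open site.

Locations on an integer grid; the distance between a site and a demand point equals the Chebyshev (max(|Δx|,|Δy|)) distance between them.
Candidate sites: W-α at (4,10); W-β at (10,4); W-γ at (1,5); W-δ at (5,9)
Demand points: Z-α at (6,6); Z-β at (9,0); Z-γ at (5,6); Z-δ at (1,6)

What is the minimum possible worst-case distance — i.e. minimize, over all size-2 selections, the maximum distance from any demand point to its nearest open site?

Open {W-α, W-β}.
  Farthest demand point is Z-α at distance 4 (to W-α); all others are ≤ 4.
With {W-β, W-γ} the worst case is 4.
With {W-β, W-δ} the worst case is 4.
No size-2 selection achieves below 4.

4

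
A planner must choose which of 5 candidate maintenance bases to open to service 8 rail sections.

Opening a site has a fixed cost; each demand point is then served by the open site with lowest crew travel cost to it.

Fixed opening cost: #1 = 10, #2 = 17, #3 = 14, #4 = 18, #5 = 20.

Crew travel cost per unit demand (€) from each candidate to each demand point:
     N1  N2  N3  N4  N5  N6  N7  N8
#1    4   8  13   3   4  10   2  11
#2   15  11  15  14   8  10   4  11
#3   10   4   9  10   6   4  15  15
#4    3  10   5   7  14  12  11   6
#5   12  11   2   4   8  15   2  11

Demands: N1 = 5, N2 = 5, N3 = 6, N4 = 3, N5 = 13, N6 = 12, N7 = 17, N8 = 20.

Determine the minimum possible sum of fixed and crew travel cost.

Open {#1, #3, #4}: assign each demand point to its cheapest open site.
  N1→#4 5×3=15, N2→#3 5×4=20, N3→#4 6×5=30, N4→#1 3×3=9, N5→#1 13×4=52, N6→#3 12×4=48, N7→#1 17×2=34, N8→#4 20×6=120
  crew travel cost 328, fixed 42 → total 370.
Compare {#1, #3, #4, #5}: crew travel cost 310 + fixed 62 = 372.
Compare {#1, #2, #3, #4}: crew travel cost 328 + fixed 59 = 387.
Compare {#1, #2, #3, #4, #5}: crew travel cost 310 + fixed 79 = 389.
All other subsets cost ≥ 372. Minimum total cost: 370.

370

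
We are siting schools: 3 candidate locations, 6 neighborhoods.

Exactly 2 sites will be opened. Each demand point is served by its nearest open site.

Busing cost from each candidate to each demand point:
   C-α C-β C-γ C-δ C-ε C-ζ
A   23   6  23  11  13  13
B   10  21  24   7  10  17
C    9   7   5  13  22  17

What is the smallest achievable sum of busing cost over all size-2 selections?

55

Open {B, C}.
  C-α→C 9, C-β→C 7, C-γ→C 5, C-δ→B 7, C-ε→B 10, C-ζ→B 17  ⇒ total 55.
Compare {A, C}: total 57.
Compare {A, B}: total 69.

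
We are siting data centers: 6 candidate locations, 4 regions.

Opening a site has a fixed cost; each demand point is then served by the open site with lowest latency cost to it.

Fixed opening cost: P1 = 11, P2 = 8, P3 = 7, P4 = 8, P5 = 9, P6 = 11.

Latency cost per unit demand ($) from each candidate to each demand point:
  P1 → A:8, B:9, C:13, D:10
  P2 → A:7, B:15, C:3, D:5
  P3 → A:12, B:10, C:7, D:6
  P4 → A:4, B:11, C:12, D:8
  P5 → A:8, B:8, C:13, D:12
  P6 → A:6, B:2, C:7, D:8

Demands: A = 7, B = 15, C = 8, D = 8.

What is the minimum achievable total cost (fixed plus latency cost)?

Open {P2, P4, P6}: assign each demand point to its cheapest open site.
  A→P4 7×4=28, B→P6 15×2=30, C→P2 8×3=24, D→P2 8×5=40
  latency cost 122, fixed 27 → total 149.
Compare {P2, P6}: latency cost 136 + fixed 19 = 155.
Compare {P2, P3, P4, P6}: latency cost 122 + fixed 34 = 156.
Compare {P2, P4, P5, P6}: latency cost 122 + fixed 36 = 158.
All other subsets cost ≥ 155. Minimum total cost: 149.

149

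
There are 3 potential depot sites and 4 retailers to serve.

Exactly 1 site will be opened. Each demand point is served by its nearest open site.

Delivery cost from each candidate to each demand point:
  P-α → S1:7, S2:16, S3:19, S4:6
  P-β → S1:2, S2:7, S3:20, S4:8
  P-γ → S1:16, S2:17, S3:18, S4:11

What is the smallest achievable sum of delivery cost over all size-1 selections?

37

Open {P-β}.
  S1→P-β 2, S2→P-β 7, S3→P-β 20, S4→P-β 8  ⇒ total 37.
Compare {P-α}: total 48.
Compare {P-γ}: total 62.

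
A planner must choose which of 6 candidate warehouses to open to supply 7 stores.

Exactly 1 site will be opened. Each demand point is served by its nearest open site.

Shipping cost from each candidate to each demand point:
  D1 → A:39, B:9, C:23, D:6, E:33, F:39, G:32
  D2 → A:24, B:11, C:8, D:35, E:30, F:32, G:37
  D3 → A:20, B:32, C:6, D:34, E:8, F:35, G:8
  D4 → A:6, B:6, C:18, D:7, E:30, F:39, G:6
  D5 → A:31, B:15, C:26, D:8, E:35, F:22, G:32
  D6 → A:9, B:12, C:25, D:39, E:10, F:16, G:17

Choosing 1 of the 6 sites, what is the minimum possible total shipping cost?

Open {D4}.
  A→D4 6, B→D4 6, C→D4 18, D→D4 7, E→D4 30, F→D4 39, G→D4 6  ⇒ total 112.
Compare {D6}: total 128.
Compare {D3}: total 143.
No size-1 selection does better; minimum is 112.

112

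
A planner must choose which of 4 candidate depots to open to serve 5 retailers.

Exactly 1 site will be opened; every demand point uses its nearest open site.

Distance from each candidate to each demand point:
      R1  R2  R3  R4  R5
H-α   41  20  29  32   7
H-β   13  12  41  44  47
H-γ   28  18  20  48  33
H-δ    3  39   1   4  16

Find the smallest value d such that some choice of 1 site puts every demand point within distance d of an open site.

39

Open {H-δ}.
  Farthest demand point is R2 at distance 39 (to H-δ); all others are ≤ 39.
With {H-α} the worst case is 41.
With {H-β} the worst case is 47.
No size-1 selection achieves below 39.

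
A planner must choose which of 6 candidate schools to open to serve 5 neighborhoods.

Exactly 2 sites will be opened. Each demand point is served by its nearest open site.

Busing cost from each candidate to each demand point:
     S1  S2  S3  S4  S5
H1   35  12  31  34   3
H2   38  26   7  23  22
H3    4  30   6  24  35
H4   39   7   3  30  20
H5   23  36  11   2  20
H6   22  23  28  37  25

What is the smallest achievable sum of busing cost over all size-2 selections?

49

Open {H1, H3}.
  S1→H3 4, S2→H1 12, S3→H3 6, S4→H3 24, S5→H1 3  ⇒ total 49.
Compare {H1, H5}: total 51.
Compare {H4, H5}: total 55.
No size-2 selection does better; minimum is 49.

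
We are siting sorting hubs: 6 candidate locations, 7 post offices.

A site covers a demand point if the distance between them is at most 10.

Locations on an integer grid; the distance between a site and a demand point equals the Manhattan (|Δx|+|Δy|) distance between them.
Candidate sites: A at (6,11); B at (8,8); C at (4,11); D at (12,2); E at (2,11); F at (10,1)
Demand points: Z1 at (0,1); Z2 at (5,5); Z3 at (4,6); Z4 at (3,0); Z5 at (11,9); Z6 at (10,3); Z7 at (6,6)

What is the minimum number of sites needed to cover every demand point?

2

Coverage sets (demand points within 10 of each site):
  A: {Z2, Z3, Z5, Z7}
  B: {Z2, Z3, Z5, Z6, Z7}
  C: {Z2, Z3, Z5, Z7}
  D: {Z2, Z5, Z6, Z7}
  E: {Z2, Z3, Z7}
  F: {Z1, Z2, Z4, Z5, Z6, Z7}
No single site covers all 7 demand points.
But {A, F} covers everything, so the minimum is 2.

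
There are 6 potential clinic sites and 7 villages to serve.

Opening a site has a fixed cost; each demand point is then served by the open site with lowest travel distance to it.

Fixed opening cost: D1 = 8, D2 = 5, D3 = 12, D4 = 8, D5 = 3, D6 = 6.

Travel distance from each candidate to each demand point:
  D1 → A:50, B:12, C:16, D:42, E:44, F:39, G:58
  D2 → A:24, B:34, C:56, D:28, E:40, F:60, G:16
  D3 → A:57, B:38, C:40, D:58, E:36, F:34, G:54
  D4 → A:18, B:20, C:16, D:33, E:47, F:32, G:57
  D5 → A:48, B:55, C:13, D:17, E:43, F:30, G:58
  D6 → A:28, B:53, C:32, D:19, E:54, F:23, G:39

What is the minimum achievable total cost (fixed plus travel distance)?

167

Open {D1, D2, D5, D6}: assign each demand point to its cheapest open site.
  A→D2 24, B→D1 12, C→D5 13, D→D5 17, E→D2 40, F→D6 23, G→D2 16
  travel distance 145, fixed 22 → total 167.
Compare {D1, D2, D5}: travel distance 152 + fixed 16 = 168.
Compare {D1, D2, D6}: travel distance 150 + fixed 19 = 169.
Compare {D2, D4, D5, D6}: travel distance 147 + fixed 22 = 169.
All other subsets cost ≥ 168. Minimum total cost: 167.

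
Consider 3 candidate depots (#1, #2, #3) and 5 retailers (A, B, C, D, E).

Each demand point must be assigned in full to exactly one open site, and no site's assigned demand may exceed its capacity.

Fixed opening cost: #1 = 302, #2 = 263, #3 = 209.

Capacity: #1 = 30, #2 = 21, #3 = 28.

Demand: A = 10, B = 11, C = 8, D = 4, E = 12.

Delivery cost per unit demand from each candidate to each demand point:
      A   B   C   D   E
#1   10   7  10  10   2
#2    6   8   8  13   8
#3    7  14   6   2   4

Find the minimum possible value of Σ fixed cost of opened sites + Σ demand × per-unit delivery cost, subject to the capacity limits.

724

Open {#2, #3}; cheapest assignment that respects the capacities:
  #2 (cap 21, load 21): A, B — cost 10×6 + 11×8 = 148
  #3 (cap 28, load 24): C, D, E — cost 8×6 + 4×2 + 12×4 = 104
  Shipping 252, fixed 472 → total 724.
  Any other capacity-feasible assignment to {#2, #3} ships for at least 252.
Compare {#1, #3}: its best feasible assignment gives total 738.
Compare {#1, #2}: its best feasible assignment gives total 830.
Every other set of open sites that can feasibly serve all demand totals ≥ 738 even under its best assignment. Minimum: 724.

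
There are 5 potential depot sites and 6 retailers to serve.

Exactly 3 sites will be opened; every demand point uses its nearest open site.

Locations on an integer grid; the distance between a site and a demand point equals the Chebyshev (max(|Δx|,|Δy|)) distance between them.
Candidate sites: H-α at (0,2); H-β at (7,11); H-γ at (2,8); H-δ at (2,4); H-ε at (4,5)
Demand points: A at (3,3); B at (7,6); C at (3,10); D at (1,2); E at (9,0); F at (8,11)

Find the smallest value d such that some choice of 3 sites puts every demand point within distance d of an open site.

Open {H-α, H-β, H-ε}.
  Farthest demand point is E at distance 5 (to H-ε); all others are ≤ 5.
With {H-β, H-γ, H-ε} the worst case is 5.
With {H-β, H-δ, H-ε} the worst case is 5.
No size-3 selection achieves below 5.

5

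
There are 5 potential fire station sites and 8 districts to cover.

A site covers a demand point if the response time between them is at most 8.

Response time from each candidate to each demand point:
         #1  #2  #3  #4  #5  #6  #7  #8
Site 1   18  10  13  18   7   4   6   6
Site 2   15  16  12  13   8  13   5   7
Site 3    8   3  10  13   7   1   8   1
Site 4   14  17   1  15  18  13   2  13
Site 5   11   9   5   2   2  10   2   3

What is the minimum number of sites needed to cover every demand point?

Coverage sets (demand points within 8 of each site):
  Site 1: {#5, #6, #7, #8}
  Site 2: {#5, #7, #8}
  Site 3: {#1, #2, #5, #6, #7, #8}
  Site 4: {#3, #7}
  Site 5: {#3, #4, #5, #7, #8}
No single site covers all 8 demand points.
But {Site 3, Site 5} covers everything, so the minimum is 2.

2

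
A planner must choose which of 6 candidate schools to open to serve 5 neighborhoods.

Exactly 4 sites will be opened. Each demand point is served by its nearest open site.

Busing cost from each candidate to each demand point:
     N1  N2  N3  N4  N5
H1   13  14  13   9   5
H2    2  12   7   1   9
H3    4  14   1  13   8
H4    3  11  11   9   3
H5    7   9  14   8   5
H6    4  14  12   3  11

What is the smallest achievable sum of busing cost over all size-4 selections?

Open {H2, H3, H4, H5}.
  N1→H2 2, N2→H5 9, N3→H3 1, N4→H2 1, N5→H4 3  ⇒ total 16.
Compare {H1, H2, H3, H4}: total 18.
Compare {H1, H2, H3, H5}: total 18.
No size-4 selection does better; minimum is 16.

16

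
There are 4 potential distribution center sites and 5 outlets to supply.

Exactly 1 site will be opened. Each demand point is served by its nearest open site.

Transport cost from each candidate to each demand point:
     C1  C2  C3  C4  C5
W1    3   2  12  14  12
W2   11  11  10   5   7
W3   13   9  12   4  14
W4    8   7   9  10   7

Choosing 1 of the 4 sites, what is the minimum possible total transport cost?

41

Open {W4}.
  C1→W4 8, C2→W4 7, C3→W4 9, C4→W4 10, C5→W4 7  ⇒ total 41.
Compare {W1}: total 43.
Compare {W2}: total 44.
No size-1 selection does better; minimum is 41.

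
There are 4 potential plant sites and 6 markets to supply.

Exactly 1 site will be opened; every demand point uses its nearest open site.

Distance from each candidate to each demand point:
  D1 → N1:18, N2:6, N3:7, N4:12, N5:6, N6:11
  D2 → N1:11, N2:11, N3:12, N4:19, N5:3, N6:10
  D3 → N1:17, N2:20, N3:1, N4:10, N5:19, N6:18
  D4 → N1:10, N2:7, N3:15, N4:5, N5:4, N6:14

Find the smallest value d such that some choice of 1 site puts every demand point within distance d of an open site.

Open {D4}.
  Farthest demand point is N3 at distance 15 (to D4); all others are ≤ 15.
With {D1} the worst case is 18.
With {D2} the worst case is 19.
No size-1 selection achieves below 15.

15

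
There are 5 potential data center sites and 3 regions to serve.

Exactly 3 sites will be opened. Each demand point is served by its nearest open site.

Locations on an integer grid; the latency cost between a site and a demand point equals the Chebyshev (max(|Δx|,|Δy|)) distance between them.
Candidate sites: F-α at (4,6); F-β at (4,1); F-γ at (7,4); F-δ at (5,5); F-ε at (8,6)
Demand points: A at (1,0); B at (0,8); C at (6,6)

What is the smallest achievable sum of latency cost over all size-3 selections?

8

Open {F-α, F-β, F-δ}.
  A→F-β 3, B→F-α 4, C→F-δ 1  ⇒ total 8.
Compare {F-α, F-β, F-γ}: total 9.
Compare {F-α, F-β, F-ε}: total 9.
No size-3 selection does better; minimum is 8.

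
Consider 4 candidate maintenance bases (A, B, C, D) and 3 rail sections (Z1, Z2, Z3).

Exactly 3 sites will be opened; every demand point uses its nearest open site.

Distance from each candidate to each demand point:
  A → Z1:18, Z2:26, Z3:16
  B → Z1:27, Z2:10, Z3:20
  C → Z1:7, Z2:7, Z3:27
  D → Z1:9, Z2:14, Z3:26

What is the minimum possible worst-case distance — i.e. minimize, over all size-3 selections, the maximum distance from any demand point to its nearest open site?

16

Open {A, B, C}.
  Farthest demand point is Z3 at distance 16 (to A); all others are ≤ 16.
With {A, B, D} the worst case is 16.
With {A, C, D} the worst case is 16.
No size-3 selection achieves below 16.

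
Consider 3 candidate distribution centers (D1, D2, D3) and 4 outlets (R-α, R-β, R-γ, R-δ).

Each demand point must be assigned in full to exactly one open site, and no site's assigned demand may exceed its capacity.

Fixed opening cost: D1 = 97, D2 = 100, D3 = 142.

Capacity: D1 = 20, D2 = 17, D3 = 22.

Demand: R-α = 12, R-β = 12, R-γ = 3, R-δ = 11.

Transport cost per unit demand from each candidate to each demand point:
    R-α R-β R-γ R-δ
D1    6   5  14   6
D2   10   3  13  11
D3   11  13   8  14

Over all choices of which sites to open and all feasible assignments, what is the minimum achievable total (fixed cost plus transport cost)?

Open {D1, D2, D3}; cheapest assignment that respects the capacities:
  D1 (cap 20, load 11): R-δ — cost 11×6 = 66
  D2 (cap 17, load 12): R-β — cost 12×3 = 36
  D3 (cap 22, load 15): R-α, R-γ — cost 12×11 + 3×8 = 156
  Shipping 258, fixed 339 → total 597.
  Any other capacity-feasible assignment to {D1, D2, D3} ships for at least 258.
Total demand is 38; every other set of sites either has combined capacity below 38 or cannot fit the demands without splitting one across sites, so {D1, D2, D3} is the only feasible choice of open sites. Minimum: 597.

597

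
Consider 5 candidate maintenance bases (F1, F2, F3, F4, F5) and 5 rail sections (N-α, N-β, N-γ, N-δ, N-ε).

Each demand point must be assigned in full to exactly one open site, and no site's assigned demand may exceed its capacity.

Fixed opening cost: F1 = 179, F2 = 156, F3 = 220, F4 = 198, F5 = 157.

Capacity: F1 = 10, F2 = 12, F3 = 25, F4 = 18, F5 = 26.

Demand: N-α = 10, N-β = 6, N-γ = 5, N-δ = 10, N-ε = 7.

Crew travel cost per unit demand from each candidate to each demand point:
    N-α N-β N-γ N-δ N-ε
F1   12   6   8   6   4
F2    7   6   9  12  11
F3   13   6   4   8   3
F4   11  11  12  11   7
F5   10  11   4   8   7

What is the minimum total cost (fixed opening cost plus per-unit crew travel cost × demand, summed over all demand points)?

634

Open {F3, F5}; cheapest assignment that respects the capacities:
  F3 (cap 25, load 23): N-β, N-δ, N-ε — cost 6×6 + 10×8 + 7×3 = 137
  F5 (cap 26, load 15): N-α, N-γ — cost 10×10 + 5×4 = 120
  Shipping 257, fixed 377 → total 634.
  Any other capacity-feasible assignment to {F3, F5} ships for at least 257.
Compare {F4, F5}: its best feasible assignment gives total 670.
Compare {F2, F5}: its best feasible assignment gives total 681.
Every other set of open sites that can feasibly serve all demand totals ≥ 670 even under its best assignment. Minimum: 634.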